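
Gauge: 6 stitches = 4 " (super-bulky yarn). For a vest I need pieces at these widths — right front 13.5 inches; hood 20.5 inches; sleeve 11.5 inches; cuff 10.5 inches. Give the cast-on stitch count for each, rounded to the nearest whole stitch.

right front 20; hood 31; sleeve 17; cuff 16.

Rate = 6/4 = 1.5 sts per in.
right front: 13.5 × 1.5 = 20.25 → 20.
hood: 20.5 × 1.5 = 30.75 → 31.
sleeve: 11.5 × 1.5 = 17.25 → 17.
cuff: 10.5 × 1.5 = 15.75 → 16.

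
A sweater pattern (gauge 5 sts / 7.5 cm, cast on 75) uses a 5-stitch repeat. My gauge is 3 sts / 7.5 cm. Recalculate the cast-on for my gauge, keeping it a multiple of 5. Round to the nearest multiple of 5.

75 × 3 / 5 = 45.00.
Nearest multiple of 5: 45.

CO 45 sts.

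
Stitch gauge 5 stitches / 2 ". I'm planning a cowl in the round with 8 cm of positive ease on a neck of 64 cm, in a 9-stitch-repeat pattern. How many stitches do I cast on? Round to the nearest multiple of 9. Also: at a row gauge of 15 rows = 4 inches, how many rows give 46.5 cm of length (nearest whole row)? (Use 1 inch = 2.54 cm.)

Finished = 64 + 8 = 72 cm.
72 cm × 1/2.54 = 28.35 inches.
5/2 = 2.5 sts per in; 28.35 × 2.5 = 70.87 sts.
Nearest multiple of 9 → 72.
46.5 cm = 18.31 inches; × 3.75 = 68.65 → 69 rows.

Cast on 72 stitches; work 69 rows.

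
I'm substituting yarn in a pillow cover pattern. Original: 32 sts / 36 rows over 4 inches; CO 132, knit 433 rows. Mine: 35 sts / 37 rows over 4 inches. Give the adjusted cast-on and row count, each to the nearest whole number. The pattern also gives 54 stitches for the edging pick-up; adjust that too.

Stitches: 132 × 35/32 = 144.38 → 144.
Rows: 433 × 37/36 = 445.03 → 445.
edging pick-up: 54 × 35/32 = 59.06 → 59.

Cast on 144 stitches; work 445 rows; edging pick-up 59 stitches.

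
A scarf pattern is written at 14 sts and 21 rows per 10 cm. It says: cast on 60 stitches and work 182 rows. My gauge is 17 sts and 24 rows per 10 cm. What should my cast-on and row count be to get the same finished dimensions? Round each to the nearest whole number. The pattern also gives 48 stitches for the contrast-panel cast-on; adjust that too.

Stitches: 60 × 17/14 = 72.86 → 73.
Rows: 182 × 24/21 = 208.00 → 208.
contrast-panel cast-on: 48 × 17/14 = 58.29 → 58.

Cast on 73 stitches; work 208 rows; contrast-panel cast-on 58 stitches.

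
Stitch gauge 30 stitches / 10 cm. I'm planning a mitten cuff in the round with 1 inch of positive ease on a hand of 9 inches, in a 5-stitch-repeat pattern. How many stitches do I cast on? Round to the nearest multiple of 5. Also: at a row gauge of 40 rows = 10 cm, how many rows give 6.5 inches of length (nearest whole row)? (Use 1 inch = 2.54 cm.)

Cast on 75 stitches; work 66 rows.

Finished = 9 + 1 = 10 inches.
10 inches × 2.54 = 25.40 cm.
30/10 = 3 sts per cm; 25.40 × 3 = 76.20 sts.
Nearest multiple of 5 → 75.
6.5 inches = 16.51 cm; × 4 = 66.04 → 66 rows.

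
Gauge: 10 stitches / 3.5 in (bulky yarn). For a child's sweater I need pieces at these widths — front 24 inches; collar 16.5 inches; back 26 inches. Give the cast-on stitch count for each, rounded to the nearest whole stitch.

front 69; collar 47; back 74.

Rate = 10/3.5 = 2.857 sts per in.
front: 24 × 2.857 = 68.57 → 69.
collar: 16.5 × 2.857 = 47.14 → 47.
back: 26 × 2.857 = 74.29 → 74.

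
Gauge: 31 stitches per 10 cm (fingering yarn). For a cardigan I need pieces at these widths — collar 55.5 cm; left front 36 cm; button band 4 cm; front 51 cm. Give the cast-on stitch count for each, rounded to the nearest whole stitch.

collar 172; left front 112; button band 12; front 158.

Rate = 31/10 = 3.1 sts per cm.
collar: 55.5 × 3.1 = 172.05 → 172.
left front: 36 × 3.1 = 111.60 → 112.
button band: 4 × 3.1 = 12.40 → 12.
front: 51 × 3.1 = 158.10 → 158.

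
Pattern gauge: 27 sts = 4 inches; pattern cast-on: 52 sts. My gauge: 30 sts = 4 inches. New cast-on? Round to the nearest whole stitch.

Scale factor = 30 / 27 = 1.111.
52 × 30 / 27 = 57.78 sts.
→ 58 sts.

Cast on 58 stitches.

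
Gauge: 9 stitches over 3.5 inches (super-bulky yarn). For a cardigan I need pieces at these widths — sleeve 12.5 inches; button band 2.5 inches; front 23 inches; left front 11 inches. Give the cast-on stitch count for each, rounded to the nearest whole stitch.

Rate = 9/3.5 = 2.571 sts per in.
sleeve: 12.5 × 2.571 = 32.14 → 32.
button band: 2.5 × 2.571 = 6.43 → 6.
front: 23 × 2.571 = 59.14 → 59.
left front: 11 × 2.571 = 28.29 → 28.

sleeve 32; button band 6; front 59; left front 28.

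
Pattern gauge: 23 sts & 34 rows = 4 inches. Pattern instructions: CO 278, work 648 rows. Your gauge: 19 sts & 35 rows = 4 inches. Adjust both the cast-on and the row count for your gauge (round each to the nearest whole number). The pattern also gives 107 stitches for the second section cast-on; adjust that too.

Stitches: 278 × 19/23 = 229.65 → 230.
Rows: 648 × 35/34 = 667.06 → 667.
second section cast-on: 107 × 19/23 = 88.39 → 88.

Cast on 230 stitches; work 667 rows; second section cast-on 88 stitches.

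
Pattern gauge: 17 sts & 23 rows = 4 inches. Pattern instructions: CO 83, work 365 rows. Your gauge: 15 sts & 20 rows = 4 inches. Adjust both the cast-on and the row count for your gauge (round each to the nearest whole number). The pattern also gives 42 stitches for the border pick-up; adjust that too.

Cast on 73 stitches; work 317 rows; border pick-up 37 stitches.

Stitches: 83 × 15/17 = 73.24 → 73.
Rows: 365 × 20/23 = 317.39 → 317.
border pick-up: 42 × 15/17 = 37.06 → 37.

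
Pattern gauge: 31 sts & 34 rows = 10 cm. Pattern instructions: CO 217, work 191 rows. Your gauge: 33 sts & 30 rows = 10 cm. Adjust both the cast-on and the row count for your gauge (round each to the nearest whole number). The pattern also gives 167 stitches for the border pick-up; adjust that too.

Cast on 231 stitches; work 169 rows; border pick-up 178 stitches.

Stitches: 217 × 33/31 = 231.00 → 231.
Rows: 191 × 30/34 = 168.53 → 169.
border pick-up: 167 × 33/31 = 177.77 → 178.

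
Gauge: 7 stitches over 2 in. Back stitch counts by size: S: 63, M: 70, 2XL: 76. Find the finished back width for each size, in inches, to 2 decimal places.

S 18.00 inches; M 20.00 inches; 2XL 21.71 inches.

7/2 = 3.5 sts per in.
S: 63 / 3.5 = 18.000 → 18.00 in.
M: 70 / 3.5 = 20.000 → 20.00 in.
2XL: 76 / 3.5 = 21.714 → 21.71 in.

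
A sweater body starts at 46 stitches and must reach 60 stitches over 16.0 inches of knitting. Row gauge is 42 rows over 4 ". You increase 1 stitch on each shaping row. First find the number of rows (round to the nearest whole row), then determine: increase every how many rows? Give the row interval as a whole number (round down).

Rows = 16.0 × 10.5 = 168.0 → 168 rows.
Stitches to add: 14 → 14 shaping rows (at 1 st each).
168 / 14 = 12.00 → every 12 rows.

Increase every 12th row.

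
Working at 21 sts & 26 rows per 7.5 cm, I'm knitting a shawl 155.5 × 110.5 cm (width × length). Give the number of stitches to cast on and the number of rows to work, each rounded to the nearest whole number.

Stitch gauge = 21/7.5 = 2.8 sts/cm; 155.5 × 2.8 = 435.40 → 435 sts.
Row gauge = 26/7.5 = 3.467 rows/cm; 110.5 × 3.467 = 383.07 → 383 rows.

Cast on 435 stitches and work 383 rows.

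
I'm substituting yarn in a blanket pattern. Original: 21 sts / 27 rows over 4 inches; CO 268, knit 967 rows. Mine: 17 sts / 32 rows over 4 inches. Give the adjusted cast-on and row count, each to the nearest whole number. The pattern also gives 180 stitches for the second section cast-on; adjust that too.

Stitches: 268 × 17/21 = 216.95 → 217.
Rows: 967 × 32/27 = 1146.07 → 1146.
second section cast-on: 180 × 17/21 = 145.71 → 146.

Cast on 217 stitches; work 1146 rows; second section cast-on 146 stitches.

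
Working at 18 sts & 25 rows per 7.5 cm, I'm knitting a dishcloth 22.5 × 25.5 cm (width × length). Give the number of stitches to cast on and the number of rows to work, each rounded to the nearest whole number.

Cast on 54 stitches and work 85 rows.

Stitch gauge = 18/7.5 = 2.4 sts/cm; 22.5 × 2.4 = 54.00 → 54 sts.
Row gauge = 25/7.5 = 3.333 rows/cm; 25.5 × 3.333 = 85.00 → 85 rows.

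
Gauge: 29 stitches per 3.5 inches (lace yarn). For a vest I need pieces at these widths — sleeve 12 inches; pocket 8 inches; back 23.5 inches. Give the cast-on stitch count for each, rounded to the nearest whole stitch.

sleeve 99; pocket 66; back 195.

Rate = 29/3.5 = 8.286 sts per in.
sleeve: 12 × 8.286 = 99.43 → 99.
pocket: 8 × 8.286 = 66.29 → 66.
back: 23.5 × 8.286 = 194.71 → 195.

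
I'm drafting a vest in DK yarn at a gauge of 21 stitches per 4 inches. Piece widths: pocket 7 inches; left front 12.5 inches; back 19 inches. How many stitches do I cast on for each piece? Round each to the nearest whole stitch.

Rate = 21/4 = 5.25 sts per in.
pocket: 7 × 5.25 = 36.75 → 37.
left front: 12.5 × 5.25 = 65.62 → 66.
back: 19 × 5.25 = 99.75 → 100.

pocket 37; left front 66; back 100.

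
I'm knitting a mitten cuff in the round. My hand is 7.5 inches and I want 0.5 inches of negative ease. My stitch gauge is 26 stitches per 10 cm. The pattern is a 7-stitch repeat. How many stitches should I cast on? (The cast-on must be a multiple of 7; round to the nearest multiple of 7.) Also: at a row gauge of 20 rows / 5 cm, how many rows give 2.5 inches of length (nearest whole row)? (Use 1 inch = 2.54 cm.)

Cast on 49 stitches; work 25 rows.

Finished = 7.5 − 0.5 = 7 inches.
7 inches × 2.54 = 17.78 cm.
26/10 = 2.6 sts per cm; 17.78 × 2.6 = 46.23 sts.
Nearest multiple of 7 → 49.
2.5 inches = 6.35 cm; × 4 = 25.40 → 25 rows.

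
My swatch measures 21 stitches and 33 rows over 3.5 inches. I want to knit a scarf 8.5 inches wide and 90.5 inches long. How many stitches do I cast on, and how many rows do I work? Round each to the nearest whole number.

Stitch gauge = 21/3.5 = 6 sts/in; 8.5 × 6 = 51.00 → 51 sts.
Row gauge = 33/3.5 = 9.429 rows/in; 90.5 × 9.429 = 853.29 → 853 rows.

Cast on 51 stitches and work 853 rows.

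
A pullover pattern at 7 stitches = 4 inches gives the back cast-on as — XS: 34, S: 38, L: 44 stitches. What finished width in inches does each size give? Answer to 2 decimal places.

7/4 = 1.75 sts per in.
XS: 34 / 1.75 = 19.429 → 19.43 in.
S: 38 / 1.75 = 21.714 → 21.71 in.
L: 44 / 1.75 = 25.143 → 25.14 in.

XS 19.43 inches; S 21.71 inches; L 25.14 inches.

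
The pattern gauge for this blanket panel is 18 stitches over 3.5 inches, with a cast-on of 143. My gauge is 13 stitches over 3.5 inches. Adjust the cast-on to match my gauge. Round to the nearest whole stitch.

103 stitches.

Scale factor = 13 / 18 = 0.722.
143 × 13 / 18 = 103.28 sts.
→ 103 sts.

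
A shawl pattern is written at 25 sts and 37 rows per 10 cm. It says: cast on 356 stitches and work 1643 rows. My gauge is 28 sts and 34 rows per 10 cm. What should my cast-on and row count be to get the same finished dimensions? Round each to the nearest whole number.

Stitches: 356 × 28/25 = 398.72 → 399.
Rows: 1643 × 34/37 = 1509.78 → 1510.

Cast on 399 stitches; work 1510 rows.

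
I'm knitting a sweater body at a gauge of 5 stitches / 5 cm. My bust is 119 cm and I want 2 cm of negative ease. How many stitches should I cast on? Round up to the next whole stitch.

Finished = 119 − 2 = 117 cm.
5 / 5 = 1 sts per cm.
117.00 × 1 = 117.00 sts.

CO 117 sts.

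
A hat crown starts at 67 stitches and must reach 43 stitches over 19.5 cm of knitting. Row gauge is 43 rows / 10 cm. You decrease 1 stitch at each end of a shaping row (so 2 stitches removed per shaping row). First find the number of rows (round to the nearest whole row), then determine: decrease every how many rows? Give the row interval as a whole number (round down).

Decrease every 7th row.

Rows = 19.5 × 4.3 = 83.8 → 84 rows.
Stitches to remove: 24 → 12 shaping rows (at 2 st each).
84 / 12 = 7.00 → every 7 rows.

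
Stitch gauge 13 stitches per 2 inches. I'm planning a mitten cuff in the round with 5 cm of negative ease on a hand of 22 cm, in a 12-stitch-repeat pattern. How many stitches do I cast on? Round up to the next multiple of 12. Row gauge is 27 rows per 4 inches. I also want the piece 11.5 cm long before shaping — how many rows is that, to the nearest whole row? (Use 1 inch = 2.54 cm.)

Finished = 22 − 5 = 17 cm.
17 cm × 1/2.54 = 6.69 inches.
13/2 = 6.5 sts per in; 6.69 × 6.5 = 43.50 sts.
Next multiple of 12 → 48.
11.5 cm = 4.53 inches; × 6.75 = 30.56 → 31 rows.

Cast on 48 stitches; work 31 rows.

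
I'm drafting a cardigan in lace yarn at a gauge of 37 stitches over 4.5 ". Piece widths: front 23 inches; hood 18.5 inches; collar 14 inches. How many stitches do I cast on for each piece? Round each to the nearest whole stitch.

Rate = 37/4.5 = 8.222 sts per in.
front: 23 × 8.222 = 189.11 → 189.
hood: 18.5 × 8.222 = 152.11 → 152.
collar: 14 × 8.222 = 115.11 → 115.

front 189; hood 152; collar 115.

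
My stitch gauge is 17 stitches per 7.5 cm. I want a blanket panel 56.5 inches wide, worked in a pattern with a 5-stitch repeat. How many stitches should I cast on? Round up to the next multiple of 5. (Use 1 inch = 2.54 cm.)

56.5 in = 56.5 × 2.54 = 143.51 cm.
17 / 7.5 = 2.267 sts/cm.
143.51 × 2.267 = 325.29 sts.
→ 330.

330 stitches.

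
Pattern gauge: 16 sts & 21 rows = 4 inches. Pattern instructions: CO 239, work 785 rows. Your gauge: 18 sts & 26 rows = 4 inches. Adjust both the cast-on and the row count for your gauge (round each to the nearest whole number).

Cast on 269 stitches; work 972 rows.

Stitches: 239 × 18/16 = 268.88 → 269.
Rows: 785 × 26/21 = 971.90 → 972.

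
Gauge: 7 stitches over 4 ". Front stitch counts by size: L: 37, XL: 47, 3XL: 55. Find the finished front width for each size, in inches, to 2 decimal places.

L 21.14 inches; XL 26.86 inches; 3XL 31.43 inches.

7/4 = 1.75 sts per in.
L: 37 / 1.75 = 21.143 → 21.14 in.
XL: 47 / 1.75 = 26.857 → 26.86 in.
3XL: 55 / 1.75 = 31.429 → 31.43 in.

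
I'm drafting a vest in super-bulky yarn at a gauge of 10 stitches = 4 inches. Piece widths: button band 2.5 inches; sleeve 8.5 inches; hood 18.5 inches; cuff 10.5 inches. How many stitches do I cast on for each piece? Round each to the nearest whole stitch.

Rate = 10/4 = 2.5 sts per in.
button band: 2.5 × 2.5 = 6.25 → 6.
sleeve: 8.5 × 2.5 = 21.25 → 21.
hood: 18.5 × 2.5 = 46.25 → 46.
cuff: 10.5 × 2.5 = 26.25 → 26.

button band 6; sleeve 21; hood 46; cuff 26.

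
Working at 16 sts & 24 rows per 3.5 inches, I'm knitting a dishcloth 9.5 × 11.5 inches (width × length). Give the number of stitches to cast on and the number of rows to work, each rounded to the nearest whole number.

Cast on 43 stitches and work 79 rows.

Stitch gauge = 16/3.5 = 4.571 sts/in; 9.5 × 4.571 = 43.43 → 43 sts.
Row gauge = 24/3.5 = 6.857 rows/in; 11.5 × 6.857 = 78.86 → 79 rows.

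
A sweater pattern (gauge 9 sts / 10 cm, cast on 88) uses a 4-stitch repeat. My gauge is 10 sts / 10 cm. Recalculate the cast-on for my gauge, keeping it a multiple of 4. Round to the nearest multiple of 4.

88 × 10 / 9 = 97.78.
Nearest multiple of 4: 96.

Cast on 96 stitches.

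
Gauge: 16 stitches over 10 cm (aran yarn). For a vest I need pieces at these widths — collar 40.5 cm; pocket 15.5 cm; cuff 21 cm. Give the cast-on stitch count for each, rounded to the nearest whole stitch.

collar 65; pocket 25; cuff 34.

Rate = 16/10 = 1.6 sts per cm.
collar: 40.5 × 1.6 = 64.80 → 65.
pocket: 15.5 × 1.6 = 24.80 → 25.
cuff: 21 × 1.6 = 33.60 → 34.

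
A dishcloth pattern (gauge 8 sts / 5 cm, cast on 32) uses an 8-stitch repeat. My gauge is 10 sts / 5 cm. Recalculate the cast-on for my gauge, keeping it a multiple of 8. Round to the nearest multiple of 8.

40 stitches.

32 × 10 / 8 = 40.00.
Nearest multiple of 8: 40.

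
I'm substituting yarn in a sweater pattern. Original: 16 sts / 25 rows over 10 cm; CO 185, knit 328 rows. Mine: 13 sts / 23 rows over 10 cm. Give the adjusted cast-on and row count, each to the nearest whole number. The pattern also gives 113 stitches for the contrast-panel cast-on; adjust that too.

Cast on 150 stitches; work 302 rows; contrast-panel cast-on 92 stitches.

Stitches: 185 × 13/16 = 150.31 → 150.
Rows: 328 × 23/25 = 301.76 → 302.
contrast-panel cast-on: 113 × 13/16 = 91.81 → 92.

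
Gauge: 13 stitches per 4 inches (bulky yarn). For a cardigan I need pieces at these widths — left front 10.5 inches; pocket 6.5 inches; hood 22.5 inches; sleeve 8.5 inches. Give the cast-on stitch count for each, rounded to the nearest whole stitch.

left front 34; pocket 21; hood 73; sleeve 28.

Rate = 13/4 = 3.25 sts per in.
left front: 10.5 × 3.25 = 34.12 → 34.
pocket: 6.5 × 3.25 = 21.12 → 21.
hood: 22.5 × 3.25 = 73.12 → 73.
sleeve: 8.5 × 3.25 = 27.62 → 28.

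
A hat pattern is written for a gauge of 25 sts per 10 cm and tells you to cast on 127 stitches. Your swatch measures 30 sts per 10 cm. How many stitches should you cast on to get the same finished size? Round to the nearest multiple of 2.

152 stitches.

Scale factor = 30 / 25 = 1.200.
127 × 30 / 25 = 152.40 sts.
→ 152 sts.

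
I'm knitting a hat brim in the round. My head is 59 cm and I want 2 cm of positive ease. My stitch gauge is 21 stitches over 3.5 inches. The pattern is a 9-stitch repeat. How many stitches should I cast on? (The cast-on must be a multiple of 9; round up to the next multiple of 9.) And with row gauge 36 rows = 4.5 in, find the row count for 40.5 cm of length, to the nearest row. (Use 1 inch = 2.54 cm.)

Finished = 59 + 2 = 61 cm.
61 cm × 1/2.54 = 24.02 inches.
21/3.5 = 6 sts per in; 24.02 × 6 = 144.09 sts.
Next multiple of 9 → 153.
40.5 cm = 15.94 inches; × 8 = 127.56 → 128 rows.

Cast on 153 stitches; work 128 rows.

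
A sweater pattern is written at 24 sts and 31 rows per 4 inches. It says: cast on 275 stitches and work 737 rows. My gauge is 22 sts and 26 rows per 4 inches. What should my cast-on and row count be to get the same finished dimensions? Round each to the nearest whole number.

Stitches: 275 × 22/24 = 252.08 → 252.
Rows: 737 × 26/31 = 618.13 → 618.

Cast on 252 stitches; work 618 rows.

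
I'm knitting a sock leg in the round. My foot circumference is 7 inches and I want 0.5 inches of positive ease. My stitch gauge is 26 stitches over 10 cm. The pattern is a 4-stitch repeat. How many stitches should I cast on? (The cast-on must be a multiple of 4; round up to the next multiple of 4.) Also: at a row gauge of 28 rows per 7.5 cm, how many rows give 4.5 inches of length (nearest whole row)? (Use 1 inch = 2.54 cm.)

Finished = 7 + 0.5 = 7.5 inches.
7.5 inches × 2.54 = 19.05 cm.
26/10 = 2.6 sts per cm; 19.05 × 2.6 = 49.53 sts.
Next multiple of 4 → 52.
4.5 inches = 11.43 cm; × 3.733 = 42.67 → 43 rows.

Cast on 52 stitches; work 43 rows.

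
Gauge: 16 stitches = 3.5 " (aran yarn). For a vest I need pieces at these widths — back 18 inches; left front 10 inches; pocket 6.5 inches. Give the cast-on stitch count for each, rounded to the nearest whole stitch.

Rate = 16/3.5 = 4.571 sts per in.
back: 18 × 4.571 = 82.29 → 82.
left front: 10 × 4.571 = 45.71 → 46.
pocket: 6.5 × 4.571 = 29.71 → 30.

back 82; left front 46; pocket 30.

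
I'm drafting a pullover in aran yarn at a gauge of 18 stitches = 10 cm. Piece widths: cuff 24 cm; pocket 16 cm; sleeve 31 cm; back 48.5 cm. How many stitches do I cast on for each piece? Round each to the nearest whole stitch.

Rate = 18/10 = 1.8 sts per cm.
cuff: 24 × 1.8 = 43.20 → 43.
pocket: 16 × 1.8 = 28.80 → 29.
sleeve: 31 × 1.8 = 55.80 → 56.
back: 48.5 × 1.8 = 87.30 → 87.

cuff 43; pocket 29; sleeve 56; back 87.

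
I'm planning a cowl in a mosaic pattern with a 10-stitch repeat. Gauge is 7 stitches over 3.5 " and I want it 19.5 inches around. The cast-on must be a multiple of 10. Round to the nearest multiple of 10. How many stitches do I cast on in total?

40 stitches.

7 / 3.5 = 2 sts per inch.
19.5 × 2 = 39.00 sts.
Nearest multiple of 10: 40.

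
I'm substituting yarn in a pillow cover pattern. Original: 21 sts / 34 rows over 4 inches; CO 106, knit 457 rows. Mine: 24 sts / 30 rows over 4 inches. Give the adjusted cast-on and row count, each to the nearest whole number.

Cast on 121 stitches; work 403 rows.

Stitches: 106 × 24/21 = 121.14 → 121.
Rows: 457 × 30/34 = 403.24 → 403.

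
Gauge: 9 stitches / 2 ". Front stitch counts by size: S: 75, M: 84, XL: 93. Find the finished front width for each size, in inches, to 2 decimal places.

9/2 = 4.5 sts per in.
S: 75 / 4.5 = 16.667 → 16.67 in.
M: 84 / 4.5 = 18.667 → 18.67 in.
XL: 93 / 4.5 = 20.667 → 20.67 in.

S 16.67 inches; M 18.67 inches; XL 20.67 inches.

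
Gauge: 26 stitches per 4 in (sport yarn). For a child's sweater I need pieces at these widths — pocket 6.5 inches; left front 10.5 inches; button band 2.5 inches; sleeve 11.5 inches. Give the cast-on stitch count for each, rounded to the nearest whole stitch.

Rate = 26/4 = 6.5 sts per in.
pocket: 6.5 × 6.5 = 42.25 → 42.
left front: 10.5 × 6.5 = 68.25 → 68.
button band: 2.5 × 6.5 = 16.25 → 16.
sleeve: 11.5 × 6.5 = 74.75 → 75.

pocket 42; left front 68; button band 16; sleeve 75.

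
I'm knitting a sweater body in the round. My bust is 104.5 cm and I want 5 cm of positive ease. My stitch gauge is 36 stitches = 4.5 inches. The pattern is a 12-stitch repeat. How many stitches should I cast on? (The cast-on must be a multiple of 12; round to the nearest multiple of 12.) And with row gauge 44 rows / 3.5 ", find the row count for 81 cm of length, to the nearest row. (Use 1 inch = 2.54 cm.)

Finished = 104.5 + 5 = 109.5 cm.
109.5 cm × 1/2.54 = 43.11 inches.
36/4.5 = 8 sts per in; 43.11 × 8 = 344.88 sts.
Nearest multiple of 12 → 348.
81 cm = 31.89 inches; × 12.571 = 400.90 → 401 rows.

Cast on 348 stitches; work 401 rows.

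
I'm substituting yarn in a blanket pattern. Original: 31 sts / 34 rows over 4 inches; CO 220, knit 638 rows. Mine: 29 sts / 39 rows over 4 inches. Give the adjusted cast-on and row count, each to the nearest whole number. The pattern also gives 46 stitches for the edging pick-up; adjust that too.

Stitches: 220 × 29/31 = 205.81 → 206.
Rows: 638 × 39/34 = 731.82 → 732.
edging pick-up: 46 × 29/31 = 43.03 → 43.

Cast on 206 stitches; work 732 rows; edging pick-up 43 stitches.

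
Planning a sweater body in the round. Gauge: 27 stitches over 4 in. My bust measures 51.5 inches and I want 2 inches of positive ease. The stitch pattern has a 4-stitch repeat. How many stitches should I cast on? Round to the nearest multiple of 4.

CO 360 sts.

Finished = 51.5 + 2 = 53.5 inches.
27 / 4 = 6.75 sts/in.
53.5 × 6.75 = 361.12 sts.
Nearest multiple of 4: 360.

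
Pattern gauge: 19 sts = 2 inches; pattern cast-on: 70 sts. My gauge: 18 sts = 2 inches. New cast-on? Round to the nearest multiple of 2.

Cast on 66 stitches.

Scale factor = 18 / 19 = 0.947.
70 × 18 / 19 = 66.32 sts.
→ 66 sts.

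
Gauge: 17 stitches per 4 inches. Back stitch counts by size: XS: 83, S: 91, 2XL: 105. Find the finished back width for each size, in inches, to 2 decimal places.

XS 19.53 inches; S 21.41 inches; 2XL 24.71 inches.

17/4 = 4.25 sts per in.
XS: 83 / 4.25 = 19.529 → 19.53 in.
S: 91 / 4.25 = 21.412 → 21.41 in.
2XL: 105 / 4.25 = 24.706 → 24.71 in.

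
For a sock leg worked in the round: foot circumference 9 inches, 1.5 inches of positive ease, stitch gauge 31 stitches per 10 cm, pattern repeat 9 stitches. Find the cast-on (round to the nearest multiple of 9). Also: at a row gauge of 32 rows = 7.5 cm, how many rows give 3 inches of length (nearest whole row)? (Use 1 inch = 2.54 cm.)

Finished = 9 + 1.5 = 10.5 inches.
10.5 inches × 2.54 = 26.67 cm.
31/10 = 3.1 sts per cm; 26.67 × 3.1 = 82.68 sts.
Nearest multiple of 9 → 81.
3 inches = 7.62 cm; × 4.267 = 32.51 → 33 rows.

Cast on 81 stitches; work 33 rows.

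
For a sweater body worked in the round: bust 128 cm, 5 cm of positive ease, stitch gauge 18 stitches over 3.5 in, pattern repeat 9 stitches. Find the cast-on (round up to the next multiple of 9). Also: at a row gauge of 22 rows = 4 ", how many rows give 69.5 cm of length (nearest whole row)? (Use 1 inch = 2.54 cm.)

Finished = 128 + 5 = 133 cm.
133 cm × 1/2.54 = 52.36 inches.
18/3.5 = 5.143 sts per in; 52.36 × 5.143 = 269.29 sts.
Next multiple of 9 → 270.
69.5 cm = 27.36 inches; × 5.5 = 150.49 → 150 rows.

Cast on 270 stitches; work 150 rows.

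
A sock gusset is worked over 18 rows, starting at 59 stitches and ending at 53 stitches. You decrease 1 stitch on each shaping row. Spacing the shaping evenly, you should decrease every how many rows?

Stitches to remove: |53 − 59| = 6.
Shaping rows needed: 6 / 1 = 6.
18 rows / 6 = every 3 rows.

Decrease every 3rd row.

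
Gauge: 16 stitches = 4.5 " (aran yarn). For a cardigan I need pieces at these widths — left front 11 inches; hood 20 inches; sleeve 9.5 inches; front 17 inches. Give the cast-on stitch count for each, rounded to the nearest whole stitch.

Rate = 16/4.5 = 3.556 sts per in.
left front: 11 × 3.556 = 39.11 → 39.
hood: 20 × 3.556 = 71.11 → 71.
sleeve: 9.5 × 3.556 = 33.78 → 34.
front: 17 × 3.556 = 60.44 → 60.

left front 39; hood 71; sleeve 34; front 60.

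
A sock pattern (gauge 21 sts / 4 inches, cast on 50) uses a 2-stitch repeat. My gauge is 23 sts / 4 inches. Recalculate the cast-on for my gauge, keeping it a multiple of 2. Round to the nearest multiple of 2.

50 × 23 / 21 = 54.76.
Nearest multiple of 2: 54.

CO 54 sts.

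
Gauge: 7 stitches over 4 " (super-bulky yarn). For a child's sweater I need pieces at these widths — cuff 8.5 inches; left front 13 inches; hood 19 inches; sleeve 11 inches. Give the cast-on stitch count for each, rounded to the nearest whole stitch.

Rate = 7/4 = 1.75 sts per in.
cuff: 8.5 × 1.75 = 14.88 → 15.
left front: 13 × 1.75 = 22.75 → 23.
hood: 19 × 1.75 = 33.25 → 33.
sleeve: 11 × 1.75 = 19.25 → 19.

cuff 15; left front 23; hood 33; sleeve 19.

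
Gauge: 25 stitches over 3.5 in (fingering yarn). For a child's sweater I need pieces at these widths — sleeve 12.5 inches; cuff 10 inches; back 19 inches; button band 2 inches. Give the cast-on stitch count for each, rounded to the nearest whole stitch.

sleeve 89; cuff 71; back 136; button band 14.

Rate = 25/3.5 = 7.143 sts per in.
sleeve: 12.5 × 7.143 = 89.29 → 89.
cuff: 10 × 7.143 = 71.43 → 71.
back: 19 × 7.143 = 135.71 → 136.
button band: 2 × 7.143 = 14.29 → 14.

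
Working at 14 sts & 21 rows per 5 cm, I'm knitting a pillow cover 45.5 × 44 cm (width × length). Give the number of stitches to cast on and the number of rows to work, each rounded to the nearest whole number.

Stitch gauge = 14/5 = 2.8 sts/cm; 45.5 × 2.8 = 127.40 → 127 sts.
Row gauge = 21/5 = 4.2 rows/cm; 44 × 4.2 = 184.80 → 185 rows.

Cast on 127 stitches and work 185 rows.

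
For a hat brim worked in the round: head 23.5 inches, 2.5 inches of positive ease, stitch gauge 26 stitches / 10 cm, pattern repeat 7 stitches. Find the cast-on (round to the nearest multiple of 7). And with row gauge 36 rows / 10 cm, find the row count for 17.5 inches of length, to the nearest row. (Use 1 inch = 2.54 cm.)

Finished = 23.5 + 2.5 = 26 inches.
26 inches × 2.54 = 66.04 cm.
26/10 = 2.6 sts per cm; 66.04 × 2.6 = 171.70 sts.
Nearest multiple of 7 → 175.
17.5 inches = 44.45 cm; × 3.6 = 160.02 → 160 rows.

Cast on 175 stitches; work 160 rows.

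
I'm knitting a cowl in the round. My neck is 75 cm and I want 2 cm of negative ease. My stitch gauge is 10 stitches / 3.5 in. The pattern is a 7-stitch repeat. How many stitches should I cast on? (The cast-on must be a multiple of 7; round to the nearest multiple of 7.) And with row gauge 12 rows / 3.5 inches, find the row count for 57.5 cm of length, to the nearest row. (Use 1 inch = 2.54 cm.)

Cast on 84 stitches; work 78 rows.

Finished = 75 − 2 = 73 cm.
73 cm × 1/2.54 = 28.74 inches.
10/3.5 = 2.857 sts per in; 28.74 × 2.857 = 82.11 sts.
Nearest multiple of 7 → 84.
57.5 cm = 22.64 inches; × 3.429 = 77.62 → 78 rows.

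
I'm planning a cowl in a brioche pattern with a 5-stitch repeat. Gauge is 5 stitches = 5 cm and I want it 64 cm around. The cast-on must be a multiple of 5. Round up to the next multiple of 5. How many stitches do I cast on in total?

65 stitches.

5 / 5 = 1 sts per cm.
64 × 1 = 64.00 sts.
Next multiple of 5: 65.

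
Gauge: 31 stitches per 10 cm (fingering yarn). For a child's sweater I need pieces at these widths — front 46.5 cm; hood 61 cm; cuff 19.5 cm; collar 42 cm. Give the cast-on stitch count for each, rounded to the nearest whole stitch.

Rate = 31/10 = 3.1 sts per cm.
front: 46.5 × 3.1 = 144.15 → 144.
hood: 61 × 3.1 = 189.10 → 189.
cuff: 19.5 × 3.1 = 60.45 → 60.
collar: 42 × 3.1 = 130.20 → 130.

front 144; hood 189; cuff 60; collar 130.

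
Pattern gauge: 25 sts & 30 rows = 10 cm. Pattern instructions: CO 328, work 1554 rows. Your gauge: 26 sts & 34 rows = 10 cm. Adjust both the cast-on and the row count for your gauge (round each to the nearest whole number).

Cast on 341 stitches; work 1761 rows.

Stitches: 328 × 26/25 = 341.12 → 341.
Rows: 1554 × 34/30 = 1761.20 → 1761.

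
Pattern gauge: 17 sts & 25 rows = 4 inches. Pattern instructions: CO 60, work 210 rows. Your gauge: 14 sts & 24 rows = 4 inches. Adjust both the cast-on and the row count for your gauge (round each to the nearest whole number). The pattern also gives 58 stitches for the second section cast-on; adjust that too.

Cast on 49 stitches; work 202 rows; second section cast-on 48 stitches.

Stitches: 60 × 14/17 = 49.41 → 49.
Rows: 210 × 24/25 = 201.60 → 202.
second section cast-on: 58 × 14/17 = 47.76 → 48.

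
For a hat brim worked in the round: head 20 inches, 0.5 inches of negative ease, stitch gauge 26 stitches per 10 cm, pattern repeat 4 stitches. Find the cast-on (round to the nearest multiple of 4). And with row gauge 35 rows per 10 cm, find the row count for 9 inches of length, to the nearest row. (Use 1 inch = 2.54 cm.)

Finished = 20 − 0.5 = 19.5 inches.
19.5 inches × 2.54 = 49.53 cm.
26/10 = 2.6 sts per cm; 49.53 × 2.6 = 128.78 sts.
Nearest multiple of 4 → 128.
9 inches = 22.86 cm; × 3.5 = 80.01 → 80 rows.

Cast on 128 stitches; work 80 rows.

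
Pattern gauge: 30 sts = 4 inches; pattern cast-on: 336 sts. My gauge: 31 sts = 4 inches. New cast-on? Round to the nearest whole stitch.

Scale factor = 31 / 30 = 1.033.
336 × 31 / 30 = 347.20 sts.
→ 347 sts.

Cast on 347 stitches.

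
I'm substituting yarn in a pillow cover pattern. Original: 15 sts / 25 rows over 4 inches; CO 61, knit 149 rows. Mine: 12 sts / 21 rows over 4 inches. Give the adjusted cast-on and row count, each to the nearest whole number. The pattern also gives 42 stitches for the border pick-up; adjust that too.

Stitches: 61 × 12/15 = 48.80 → 49.
Rows: 149 × 21/25 = 125.16 → 125.
border pick-up: 42 × 12/15 = 33.60 → 34.

Cast on 49 stitches; work 125 rows; border pick-up 34 stitches.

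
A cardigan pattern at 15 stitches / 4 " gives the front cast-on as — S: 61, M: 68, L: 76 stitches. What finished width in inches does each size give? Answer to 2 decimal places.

S 16.27 inches; M 18.13 inches; L 20.27 inches.

15/4 = 3.75 sts per in.
S: 61 / 3.75 = 16.267 → 16.27 in.
M: 68 / 3.75 = 18.133 → 18.13 in.
L: 76 / 3.75 = 20.267 → 20.27 in.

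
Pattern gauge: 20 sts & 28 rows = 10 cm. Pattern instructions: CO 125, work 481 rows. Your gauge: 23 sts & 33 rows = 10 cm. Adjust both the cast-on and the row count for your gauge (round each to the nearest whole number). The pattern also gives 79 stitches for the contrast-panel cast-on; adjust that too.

Cast on 144 stitches; work 567 rows; contrast-panel cast-on 91 stitches.

Stitches: 125 × 23/20 = 143.75 → 144.
Rows: 481 × 33/28 = 566.89 → 567.
contrast-panel cast-on: 79 × 23/20 = 90.85 → 91.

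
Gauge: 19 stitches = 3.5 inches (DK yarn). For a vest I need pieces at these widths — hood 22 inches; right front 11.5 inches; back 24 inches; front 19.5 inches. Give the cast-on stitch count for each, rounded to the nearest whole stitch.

Rate = 19/3.5 = 5.429 sts per in.
hood: 22 × 5.429 = 119.43 → 119.
right front: 11.5 × 5.429 = 62.43 → 62.
back: 24 × 5.429 = 130.29 → 130.
front: 19.5 × 5.429 = 105.86 → 106.

hood 119; right front 62; back 130; front 106.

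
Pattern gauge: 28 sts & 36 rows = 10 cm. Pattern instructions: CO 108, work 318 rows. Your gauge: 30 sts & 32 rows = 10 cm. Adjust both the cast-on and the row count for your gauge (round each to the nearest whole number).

Cast on 116 stitches; work 283 rows.

Stitches: 108 × 30/28 = 115.71 → 116.
Rows: 318 × 32/36 = 282.67 → 283.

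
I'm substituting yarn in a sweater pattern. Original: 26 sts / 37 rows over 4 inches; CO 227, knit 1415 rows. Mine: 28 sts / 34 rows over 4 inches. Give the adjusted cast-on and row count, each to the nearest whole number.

Stitches: 227 × 28/26 = 244.46 → 244.
Rows: 1415 × 34/37 = 1300.27 → 1300.

Cast on 244 stitches; work 1300 rows.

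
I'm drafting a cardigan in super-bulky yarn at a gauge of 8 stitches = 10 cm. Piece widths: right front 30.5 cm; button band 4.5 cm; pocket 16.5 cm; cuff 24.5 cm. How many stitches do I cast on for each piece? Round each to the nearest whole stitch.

Rate = 8/10 = 0.8 sts per cm.
right front: 30.5 × 0.8 = 24.40 → 24.
button band: 4.5 × 0.8 = 3.60 → 4.
pocket: 16.5 × 0.8 = 13.20 → 13.
cuff: 24.5 × 0.8 = 19.60 → 20.

right front 24; button band 4; pocket 13; cuff 20.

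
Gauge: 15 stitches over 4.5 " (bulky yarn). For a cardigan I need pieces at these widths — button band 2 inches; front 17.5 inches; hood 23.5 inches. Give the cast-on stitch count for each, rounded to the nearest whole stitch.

Rate = 15/4.5 = 3.333 sts per in.
button band: 2 × 3.333 = 6.67 → 7.
front: 17.5 × 3.333 = 58.33 → 58.
hood: 23.5 × 3.333 = 78.33 → 78.

button band 7; front 58; hood 78.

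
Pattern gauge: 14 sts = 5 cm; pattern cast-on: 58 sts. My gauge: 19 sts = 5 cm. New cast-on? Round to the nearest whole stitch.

79 stitches.

Scale factor = 19 / 14 = 1.357.
58 × 19 / 14 = 78.71 sts.
→ 79 sts.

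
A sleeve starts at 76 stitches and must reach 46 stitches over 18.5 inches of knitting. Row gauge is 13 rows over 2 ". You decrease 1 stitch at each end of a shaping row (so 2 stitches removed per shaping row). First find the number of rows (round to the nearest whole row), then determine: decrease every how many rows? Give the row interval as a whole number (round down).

Decrease every 8th row.

Rows = 18.5 × 6.5 = 120.2 → 120 rows.
Stitches to remove: 30 → 15 shaping rows (at 2 st each).
120 / 15 = 8.00 → every 8 rows.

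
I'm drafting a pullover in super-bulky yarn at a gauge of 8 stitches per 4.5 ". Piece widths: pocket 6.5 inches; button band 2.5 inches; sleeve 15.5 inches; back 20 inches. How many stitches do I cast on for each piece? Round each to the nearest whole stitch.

Rate = 8/4.5 = 1.778 sts per in.
pocket: 6.5 × 1.778 = 11.56 → 12.
button band: 2.5 × 1.778 = 4.44 → 4.
sleeve: 15.5 × 1.778 = 27.56 → 28.
back: 20 × 1.778 = 35.56 → 36.

pocket 12; button band 4; sleeve 28; back 36.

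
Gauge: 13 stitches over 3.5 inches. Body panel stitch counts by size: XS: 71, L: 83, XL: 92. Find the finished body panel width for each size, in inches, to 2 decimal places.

13/3.5 = 3.714 sts per in.
XS: 71 / 3.714 = 19.115 → 19.12 in.
L: 83 / 3.714 = 22.346 → 22.35 in.
XL: 92 / 3.714 = 24.769 → 24.77 in.

XS 19.12 inches; L 22.35 inches; XL 24.77 inches.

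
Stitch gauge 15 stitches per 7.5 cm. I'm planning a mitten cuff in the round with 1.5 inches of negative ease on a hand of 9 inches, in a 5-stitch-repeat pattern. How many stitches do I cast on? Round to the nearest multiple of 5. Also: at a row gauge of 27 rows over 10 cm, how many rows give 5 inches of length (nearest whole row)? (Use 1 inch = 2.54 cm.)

Cast on 40 stitches; work 34 rows.

Finished = 9 − 1.5 = 7.5 inches.
7.5 inches × 2.54 = 19.05 cm.
15/7.5 = 2 sts per cm; 19.05 × 2 = 38.10 sts.
Nearest multiple of 5 → 40.
5 inches = 12.70 cm; × 2.7 = 34.29 → 34 rows.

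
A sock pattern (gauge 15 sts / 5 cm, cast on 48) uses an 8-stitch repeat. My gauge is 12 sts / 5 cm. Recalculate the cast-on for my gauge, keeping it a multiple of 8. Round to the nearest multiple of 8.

CO 40 sts.

48 × 12 / 15 = 38.40.
Nearest multiple of 8: 40.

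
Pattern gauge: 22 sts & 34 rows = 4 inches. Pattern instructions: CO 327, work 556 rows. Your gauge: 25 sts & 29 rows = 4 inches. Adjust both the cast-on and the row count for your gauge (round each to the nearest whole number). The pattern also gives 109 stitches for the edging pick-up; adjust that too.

Cast on 372 stitches; work 474 rows; edging pick-up 124 stitches.

Stitches: 327 × 25/22 = 371.59 → 372.
Rows: 556 × 29/34 = 474.24 → 474.
edging pick-up: 109 × 25/22 = 123.86 → 124.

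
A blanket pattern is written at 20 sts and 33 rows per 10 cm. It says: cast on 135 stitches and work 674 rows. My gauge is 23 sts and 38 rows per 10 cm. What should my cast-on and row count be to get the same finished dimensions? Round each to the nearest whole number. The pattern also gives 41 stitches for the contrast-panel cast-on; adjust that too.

Stitches: 135 × 23/20 = 155.25 → 155.
Rows: 674 × 38/33 = 776.12 → 776.
contrast-panel cast-on: 41 × 23/20 = 47.15 → 47.

Cast on 155 stitches; work 776 rows; contrast-panel cast-on 47 stitches.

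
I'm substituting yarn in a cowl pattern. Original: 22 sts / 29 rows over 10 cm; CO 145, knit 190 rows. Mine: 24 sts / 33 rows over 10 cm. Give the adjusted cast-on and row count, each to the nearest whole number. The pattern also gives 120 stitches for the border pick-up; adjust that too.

Stitches: 145 × 24/22 = 158.18 → 158.
Rows: 190 × 33/29 = 216.21 → 216.
border pick-up: 120 × 24/22 = 130.91 → 131.

Cast on 158 stitches; work 216 rows; border pick-up 131 stitches.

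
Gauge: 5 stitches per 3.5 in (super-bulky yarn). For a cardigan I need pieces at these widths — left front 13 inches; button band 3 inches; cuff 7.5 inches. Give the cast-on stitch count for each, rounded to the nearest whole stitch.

Rate = 5/3.5 = 1.429 sts per in.
left front: 13 × 1.429 = 18.57 → 19.
button band: 3 × 1.429 = 4.29 → 4.
cuff: 7.5 × 1.429 = 10.71 → 11.

left front 19; button band 4; cuff 11.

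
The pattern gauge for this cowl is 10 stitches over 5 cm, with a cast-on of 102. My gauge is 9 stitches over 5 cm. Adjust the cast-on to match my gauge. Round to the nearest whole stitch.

Scale factor = 9 / 10 = 0.900.
102 × 9 / 10 = 91.80 sts.
→ 92 sts.

CO 92 sts.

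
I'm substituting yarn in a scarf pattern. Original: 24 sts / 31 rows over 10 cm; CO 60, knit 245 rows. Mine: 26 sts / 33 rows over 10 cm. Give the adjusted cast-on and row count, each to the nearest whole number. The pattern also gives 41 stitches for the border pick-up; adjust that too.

Cast on 65 stitches; work 261 rows; border pick-up 44 stitches.

Stitches: 60 × 26/24 = 65.00 → 65.
Rows: 245 × 33/31 = 260.81 → 261.
border pick-up: 41 × 26/24 = 44.42 → 44.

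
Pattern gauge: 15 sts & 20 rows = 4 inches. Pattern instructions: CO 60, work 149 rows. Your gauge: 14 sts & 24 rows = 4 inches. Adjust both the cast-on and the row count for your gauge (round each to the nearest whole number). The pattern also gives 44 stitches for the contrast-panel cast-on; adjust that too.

Stitches: 60 × 14/15 = 56.00 → 56.
Rows: 149 × 24/20 = 178.80 → 179.
contrast-panel cast-on: 44 × 14/15 = 41.07 → 41.

Cast on 56 stitches; work 179 rows; contrast-panel cast-on 41 stitches.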